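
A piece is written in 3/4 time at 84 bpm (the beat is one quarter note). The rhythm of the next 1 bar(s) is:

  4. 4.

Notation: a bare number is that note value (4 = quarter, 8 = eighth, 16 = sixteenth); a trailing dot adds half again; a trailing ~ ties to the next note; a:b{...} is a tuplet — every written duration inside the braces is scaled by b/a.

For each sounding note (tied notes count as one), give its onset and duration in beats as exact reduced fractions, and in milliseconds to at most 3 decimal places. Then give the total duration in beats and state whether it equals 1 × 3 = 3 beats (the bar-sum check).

1) 0.0ms=0b +1071.429ms=3/2b
2) 1071.429ms=3/2b +1071.429ms=3/2b
Σ=3b of 3 (84bpm 3/4) — PASS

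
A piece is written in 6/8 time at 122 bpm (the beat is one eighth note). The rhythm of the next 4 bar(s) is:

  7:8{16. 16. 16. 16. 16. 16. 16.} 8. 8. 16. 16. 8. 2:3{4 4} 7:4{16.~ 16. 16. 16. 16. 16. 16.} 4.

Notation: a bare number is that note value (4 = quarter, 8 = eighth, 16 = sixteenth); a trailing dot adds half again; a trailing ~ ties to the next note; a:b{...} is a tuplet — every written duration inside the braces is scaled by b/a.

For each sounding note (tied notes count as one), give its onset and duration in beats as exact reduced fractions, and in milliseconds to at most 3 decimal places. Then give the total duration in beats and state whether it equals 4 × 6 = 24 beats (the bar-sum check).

1) 0.0ms=0b +421.546ms=6/7b
2) 421.546ms=6/7b +421.546ms=6/7b
3) 843.091ms=12/7b +421.546ms=6/7b
4) 1264.637ms=18/7b +421.546ms=6/7b
5) 1686.183ms=24/7b +421.546ms=6/7b
6) 2107.728ms=30/7b +421.546ms=6/7b
7) 2529.274ms=36/7b +421.546ms=6/7b
8) 2950.82ms=6b +737.705ms=3/2b
9) 3688.525ms=15/2b +737.705ms=3/2b
10) 4426.23ms=9b +368.852ms=3/4b
11) 4795.082ms=39/4b +368.852ms=3/4b
12) 5163.934ms=21/2b +737.705ms=3/2b
13) 5901.639ms=12b +1475.41ms=3b
14) 7377.049ms=15b +1475.41ms=3b
15) 8852.459ms=18b +421.546ms=6/7b
16) 9274.005ms=132/7b +210.773ms=3/7b
17) 9484.778ms=135/7b +210.773ms=3/7b
18) 9695.55ms=138/7b +210.773ms=3/7b
19) 9906.323ms=141/7b +210.773ms=3/7b
20) 10117.096ms=144/7b +210.773ms=3/7b
21) 10327.869ms=21b +1475.41ms=3b
Σ=24b of 24 (122bpm 6/8) — PASS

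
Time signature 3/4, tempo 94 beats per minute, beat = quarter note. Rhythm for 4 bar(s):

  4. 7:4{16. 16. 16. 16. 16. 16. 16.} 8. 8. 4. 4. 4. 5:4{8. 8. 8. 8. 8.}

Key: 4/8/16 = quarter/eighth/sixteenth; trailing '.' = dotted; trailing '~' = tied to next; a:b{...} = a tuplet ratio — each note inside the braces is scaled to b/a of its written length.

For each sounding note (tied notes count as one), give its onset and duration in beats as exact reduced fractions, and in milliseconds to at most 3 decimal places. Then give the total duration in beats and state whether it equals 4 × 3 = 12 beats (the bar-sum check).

1) 0.0ms=0b +957.447ms=3/2b
2) 957.447ms=3/2b +136.778ms=3/14b
3) 1094.225ms=12/7b +136.778ms=3/14b
4) 1231.003ms=27/14b +136.778ms=3/14b
5) 1367.781ms=15/7b +136.778ms=3/14b
6) 1504.559ms=33/14b +136.778ms=3/14b
7) 1641.337ms=18/7b +136.778ms=3/14b
8) 1778.116ms=39/14b +136.778ms=3/14b
9) 1914.894ms=3b +478.723ms=3/4b
10) 2393.617ms=15/4b +478.723ms=3/4b
11) 2872.34ms=9/2b +957.447ms=3/2b
12) 3829.787ms=6b +957.447ms=3/2b
13) 4787.234ms=15/2b +957.447ms=3/2b
14) 5744.681ms=9b +382.979ms=3/5b
15) 6127.66ms=48/5b +382.979ms=3/5b
16) 6510.638ms=51/5b +382.979ms=3/5b
17) 6893.617ms=54/5b +382.979ms=3/5b
18) 7276.596ms=57/5b +382.979ms=3/5b
Σ=12b of 12 (94bpm 3/4) — PASS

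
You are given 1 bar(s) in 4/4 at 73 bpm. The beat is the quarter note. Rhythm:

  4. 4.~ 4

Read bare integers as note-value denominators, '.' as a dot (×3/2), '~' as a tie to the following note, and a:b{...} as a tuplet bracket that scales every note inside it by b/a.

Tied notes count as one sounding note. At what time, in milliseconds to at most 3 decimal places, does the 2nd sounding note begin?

1. 0.0ms @ 0 + 1232.877ms (3/2)
2. 1232.877ms @ 3/2 + 2054.795ms (5/2)

note 2 onset = 3/2b = 1232.877ms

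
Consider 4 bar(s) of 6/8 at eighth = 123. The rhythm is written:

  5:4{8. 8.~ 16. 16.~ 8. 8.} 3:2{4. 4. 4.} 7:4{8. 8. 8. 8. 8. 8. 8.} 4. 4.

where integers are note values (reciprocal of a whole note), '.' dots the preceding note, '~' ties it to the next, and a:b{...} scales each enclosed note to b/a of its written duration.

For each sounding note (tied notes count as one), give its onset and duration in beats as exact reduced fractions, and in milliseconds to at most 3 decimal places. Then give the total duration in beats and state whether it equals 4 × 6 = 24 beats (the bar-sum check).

1) 0.0ms=0b +585.366ms=6/5b
2) 585.366ms=6/5b +878.049ms=9/5b
3) 1463.415ms=3b +878.049ms=9/5b
4) 2341.463ms=24/5b +585.366ms=6/5b
5) 2926.829ms=6b +975.61ms=2b
6) 3902.439ms=8b +975.61ms=2b
7) 4878.049ms=10b +975.61ms=2b
8) 5853.659ms=12b +418.118ms=6/7b
9) 6271.777ms=90/7b +418.118ms=6/7b
10) 6689.895ms=96/7b +418.118ms=6/7b
11) 7108.014ms=102/7b +418.118ms=6/7b
12) 7526.132ms=108/7b +418.118ms=6/7b
13) 7944.251ms=114/7b +418.118ms=6/7b
14) 8362.369ms=120/7b +418.118ms=6/7b
15) 8780.488ms=18b +1463.415ms=3b
16) 10243.902ms=21b +1463.415ms=3b
Σ=24b of 24 (123bpm 6/8) — PASS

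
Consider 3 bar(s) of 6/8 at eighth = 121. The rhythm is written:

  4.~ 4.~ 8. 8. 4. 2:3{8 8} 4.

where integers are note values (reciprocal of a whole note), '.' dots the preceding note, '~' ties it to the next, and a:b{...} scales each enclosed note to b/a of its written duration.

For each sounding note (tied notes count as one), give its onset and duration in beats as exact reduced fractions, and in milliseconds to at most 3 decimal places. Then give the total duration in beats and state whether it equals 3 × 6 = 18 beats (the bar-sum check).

1) 0.0ms=0b +3719.008ms=15/2b
2) 3719.008ms=15/2b +743.802ms=3/2b
3) 4462.81ms=9b +1487.603ms=3b
4) 5950.413ms=12b +743.802ms=3/2b
5) 6694.215ms=27/2b +743.802ms=3/2b
6) 7438.017ms=15b +1487.603ms=3b
Σ=18b of 18 (121bpm 6/8) — PASS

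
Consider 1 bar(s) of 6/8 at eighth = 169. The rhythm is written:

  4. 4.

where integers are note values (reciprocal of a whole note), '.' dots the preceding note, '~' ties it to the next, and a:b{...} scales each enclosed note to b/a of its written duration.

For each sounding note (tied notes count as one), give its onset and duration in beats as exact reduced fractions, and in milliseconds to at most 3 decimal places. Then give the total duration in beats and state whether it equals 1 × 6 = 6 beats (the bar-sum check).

1) 0.0ms=0b +1065.089ms=3b
2) 1065.089ms=3b +1065.089ms=3b
Σ=6b of 6 (169bpm 6/8) — PASS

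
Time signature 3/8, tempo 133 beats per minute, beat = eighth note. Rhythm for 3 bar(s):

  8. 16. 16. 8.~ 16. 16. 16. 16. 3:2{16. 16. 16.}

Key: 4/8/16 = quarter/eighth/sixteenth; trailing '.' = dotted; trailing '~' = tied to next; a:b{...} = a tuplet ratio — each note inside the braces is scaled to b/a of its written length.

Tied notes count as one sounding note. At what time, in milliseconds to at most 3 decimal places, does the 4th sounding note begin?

note 4 onset = 3b = 1353.383ms

1. 0.0ms @ 0 + 676.692ms (3/2)
2. 676.692ms @ 3/2 + 338.346ms (3/4)
3. 1015.038ms @ 9/4 + 338.346ms (3/4)
4. 1353.383ms @ 3 + 1015.038ms (9/4)
5. 2368.421ms @ 21/4 + 338.346ms (3/4)
6. 2706.767ms @ 6 + 338.346ms (3/4)
7. 3045.113ms @ 27/4 + 338.346ms (3/4)
8. 3383.459ms @ 15/2 + 225.564ms (1/2)
9. 3609.023ms @ 8 + 225.564ms (1/2)
10. 3834.586ms @ 17/2 + 225.564ms (1/2)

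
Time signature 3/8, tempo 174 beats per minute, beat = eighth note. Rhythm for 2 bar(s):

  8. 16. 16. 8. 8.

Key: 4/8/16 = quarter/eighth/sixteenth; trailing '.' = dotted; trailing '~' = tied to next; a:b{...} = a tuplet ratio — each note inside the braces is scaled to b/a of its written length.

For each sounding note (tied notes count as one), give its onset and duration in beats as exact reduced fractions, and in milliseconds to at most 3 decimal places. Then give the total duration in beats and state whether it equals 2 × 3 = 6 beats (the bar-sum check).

1) 0.0ms=0b +517.241ms=3/2b
2) 517.241ms=3/2b +258.621ms=3/4b
3) 775.862ms=9/4b +258.621ms=3/4b
4) 1034.483ms=3b +517.241ms=3/2b
5) 1551.724ms=9/2b +517.241ms=3/2b
Σ=6b of 6 (174bpm 3/8) — PASS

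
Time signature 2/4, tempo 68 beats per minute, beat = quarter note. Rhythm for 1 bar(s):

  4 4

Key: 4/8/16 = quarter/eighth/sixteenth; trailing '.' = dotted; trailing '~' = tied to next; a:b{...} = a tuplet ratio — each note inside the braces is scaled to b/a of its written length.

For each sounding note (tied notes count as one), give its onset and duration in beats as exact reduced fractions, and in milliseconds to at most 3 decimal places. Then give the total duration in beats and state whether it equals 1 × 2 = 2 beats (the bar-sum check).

1) 0.0ms=0b +882.353ms=1b
2) 882.353ms=1b +882.353ms=1b
Σ=2b of 2 (68bpm 2/4) — PASS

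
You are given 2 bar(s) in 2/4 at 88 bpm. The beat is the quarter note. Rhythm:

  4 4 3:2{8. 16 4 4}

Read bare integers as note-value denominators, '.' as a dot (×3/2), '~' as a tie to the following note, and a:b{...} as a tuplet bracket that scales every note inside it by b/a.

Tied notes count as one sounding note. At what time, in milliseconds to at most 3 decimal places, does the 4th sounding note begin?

1. 0.0ms @ 0 + 681.818ms (1)
2. 681.818ms @ 1 + 681.818ms (1)
3. 1363.636ms @ 2 + 340.909ms (1/2)
4. 1704.545ms @ 5/2 + 113.636ms (1/6)
5. 1818.182ms @ 8/3 + 454.545ms (2/3)
6. 2272.727ms @ 10/3 + 454.545ms (2/3)

note 4 onset = 5/2b = 1704.545ms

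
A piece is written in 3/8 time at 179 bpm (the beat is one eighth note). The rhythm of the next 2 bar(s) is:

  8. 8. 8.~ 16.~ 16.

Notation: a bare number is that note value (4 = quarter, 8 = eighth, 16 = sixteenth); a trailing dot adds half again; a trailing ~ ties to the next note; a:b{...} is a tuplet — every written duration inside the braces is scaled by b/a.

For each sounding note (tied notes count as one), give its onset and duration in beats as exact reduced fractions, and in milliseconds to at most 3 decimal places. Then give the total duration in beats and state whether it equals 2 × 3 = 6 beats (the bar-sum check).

1) 0.0ms=0b +502.793ms=3/2b
2) 502.793ms=3/2b +502.793ms=3/2b
3) 1005.587ms=3b +1005.587ms=3b
Σ=6b of 6 (179bpm 3/8) — PASS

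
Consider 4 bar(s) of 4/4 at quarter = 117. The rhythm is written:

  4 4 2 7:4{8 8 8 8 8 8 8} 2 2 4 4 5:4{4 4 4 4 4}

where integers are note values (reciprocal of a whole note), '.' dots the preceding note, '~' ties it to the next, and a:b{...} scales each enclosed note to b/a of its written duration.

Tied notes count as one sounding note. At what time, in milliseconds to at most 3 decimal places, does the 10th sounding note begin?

note 10 onset = 40/7b = 2930.403ms

1. 0.0ms @ 0 + 512.821ms (1)
2. 512.821ms @ 1 + 512.821ms (1)
3. 1025.641ms @ 2 + 1025.641ms (2)
4. 2051.282ms @ 4 + 146.52ms (2/7)
5. 2197.802ms @ 30/7 + 146.52ms (2/7)
6. 2344.322ms @ 32/7 + 146.52ms (2/7)
7. 2490.842ms @ 34/7 + 146.52ms (2/7)
8. 2637.363ms @ 36/7 + 146.52ms (2/7)
9. 2783.883ms @ 38/7 + 146.52ms (2/7)
10. 2930.403ms @ 40/7 + 146.52ms (2/7)
11. 3076.923ms @ 6 + 1025.641ms (2)
12. 4102.564ms @ 8 + 1025.641ms (2)
13. 5128.205ms @ 10 + 512.821ms (1)
14. 5641.026ms @ 11 + 512.821ms (1)
15. 6153.846ms @ 12 + 410.256ms (4/5)
16. 6564.103ms @ 64/5 + 410.256ms (4/5)
17. 6974.359ms @ 68/5 + 410.256ms (4/5)
18. 7384.615ms @ 72/5 + 410.256ms (4/5)
19. 7794.872ms @ 76/5 + 410.256ms (4/5)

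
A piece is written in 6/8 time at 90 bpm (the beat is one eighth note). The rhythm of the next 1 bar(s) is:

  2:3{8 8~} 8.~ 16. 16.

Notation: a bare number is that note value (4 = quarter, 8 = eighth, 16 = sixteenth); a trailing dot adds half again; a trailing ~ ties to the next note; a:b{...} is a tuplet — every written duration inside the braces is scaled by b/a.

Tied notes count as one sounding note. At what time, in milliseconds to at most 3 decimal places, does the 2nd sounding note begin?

note 2 onset = 3/2b = 1000.0ms

1. 0.0ms @ 0 + 1000.0ms (3/2)
2. 1000.0ms @ 3/2 + 2500.0ms (15/4)
3. 3500.0ms @ 21/4 + 500.0ms (3/4)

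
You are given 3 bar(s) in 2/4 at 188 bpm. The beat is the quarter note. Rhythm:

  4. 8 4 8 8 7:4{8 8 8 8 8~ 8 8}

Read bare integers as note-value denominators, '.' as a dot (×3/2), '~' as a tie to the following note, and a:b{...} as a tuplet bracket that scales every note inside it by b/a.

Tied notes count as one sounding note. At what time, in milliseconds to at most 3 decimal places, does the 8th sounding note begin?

1. 0.0ms @ 0 + 478.723ms (3/2)
2. 478.723ms @ 3/2 + 159.574ms (1/2)
3. 638.298ms @ 2 + 319.149ms (1)
4. 957.447ms @ 3 + 159.574ms (1/2)
5. 1117.021ms @ 7/2 + 159.574ms (1/2)
6. 1276.596ms @ 4 + 91.185ms (2/7)
7. 1367.781ms @ 30/7 + 91.185ms (2/7)
8. 1458.967ms @ 32/7 + 91.185ms (2/7)
9. 1550.152ms @ 34/7 + 91.185ms (2/7)
10. 1641.337ms @ 36/7 + 182.371ms (4/7)
11. 1823.708ms @ 40/7 + 91.185ms (2/7)

note 8 onset = 32/7b = 1458.967ms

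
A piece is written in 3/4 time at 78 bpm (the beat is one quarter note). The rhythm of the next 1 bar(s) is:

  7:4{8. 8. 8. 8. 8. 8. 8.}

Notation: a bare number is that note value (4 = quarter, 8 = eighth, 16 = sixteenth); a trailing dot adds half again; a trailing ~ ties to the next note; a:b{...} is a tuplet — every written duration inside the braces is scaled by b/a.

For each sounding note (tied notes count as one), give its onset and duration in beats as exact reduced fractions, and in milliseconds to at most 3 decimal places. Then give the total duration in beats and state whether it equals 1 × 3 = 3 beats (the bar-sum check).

1) 0.0ms=0b +329.67ms=3/7b
2) 329.67ms=3/7b +329.67ms=3/7b
3) 659.341ms=6/7b +329.67ms=3/7b
4) 989.011ms=9/7b +329.67ms=3/7b
5) 1318.681ms=12/7b +329.67ms=3/7b
6) 1648.352ms=15/7b +329.67ms=3/7b
7) 1978.022ms=18/7b +329.67ms=3/7b
Σ=3b of 3 (78bpm 3/4) — PASS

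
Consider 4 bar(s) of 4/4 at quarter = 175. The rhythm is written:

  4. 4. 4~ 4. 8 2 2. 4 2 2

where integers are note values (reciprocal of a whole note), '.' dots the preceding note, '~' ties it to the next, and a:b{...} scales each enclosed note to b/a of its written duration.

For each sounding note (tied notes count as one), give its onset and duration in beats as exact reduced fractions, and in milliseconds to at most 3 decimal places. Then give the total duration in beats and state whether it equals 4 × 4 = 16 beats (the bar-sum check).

1) 0.0ms=0b +514.286ms=3/2b
2) 514.286ms=3/2b +514.286ms=3/2b
3) 1028.571ms=3b +857.143ms=5/2b
4) 1885.714ms=11/2b +171.429ms=1/2b
5) 2057.143ms=6b +685.714ms=2b
6) 2742.857ms=8b +1028.571ms=3b
7) 3771.429ms=11b +342.857ms=1b
8) 4114.286ms=12b +685.714ms=2b
9) 4800.0ms=14b +685.714ms=2b
Σ=16b of 16 (175bpm 4/4) — PASS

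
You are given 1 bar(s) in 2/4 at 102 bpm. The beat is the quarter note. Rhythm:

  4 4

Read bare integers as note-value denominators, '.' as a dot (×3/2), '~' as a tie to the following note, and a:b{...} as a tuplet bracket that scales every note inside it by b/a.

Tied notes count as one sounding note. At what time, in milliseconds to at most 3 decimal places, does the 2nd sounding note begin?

1. 0.0ms @ 0 + 588.235ms (1)
2. 588.235ms @ 1 + 588.235ms (1)

note 2 onset = 1b = 588.235ms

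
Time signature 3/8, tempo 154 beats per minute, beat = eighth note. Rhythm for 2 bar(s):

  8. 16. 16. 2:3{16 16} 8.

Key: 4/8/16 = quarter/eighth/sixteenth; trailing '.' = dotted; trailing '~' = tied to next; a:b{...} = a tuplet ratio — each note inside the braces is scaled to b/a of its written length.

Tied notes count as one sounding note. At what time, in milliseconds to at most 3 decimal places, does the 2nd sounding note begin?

note 2 onset = 3/2b = 584.416ms

1. 0.0ms @ 0 + 584.416ms (3/2)
2. 584.416ms @ 3/2 + 292.208ms (3/4)
3. 876.623ms @ 9/4 + 292.208ms (3/4)
4. 1168.831ms @ 3 + 292.208ms (3/4)
5. 1461.039ms @ 15/4 + 292.208ms (3/4)
6. 1753.247ms @ 9/2 + 584.416ms (3/2)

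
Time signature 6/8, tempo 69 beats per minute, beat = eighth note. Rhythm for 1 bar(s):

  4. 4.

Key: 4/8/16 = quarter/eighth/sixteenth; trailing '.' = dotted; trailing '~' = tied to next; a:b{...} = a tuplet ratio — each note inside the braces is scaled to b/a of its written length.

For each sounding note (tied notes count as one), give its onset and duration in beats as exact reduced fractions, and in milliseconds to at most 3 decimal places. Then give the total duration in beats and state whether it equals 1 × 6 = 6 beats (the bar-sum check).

1) 0.0ms=0b +2608.696ms=3b
2) 2608.696ms=3b +2608.696ms=3b
Σ=6b of 6 (69bpm 6/8) — PASS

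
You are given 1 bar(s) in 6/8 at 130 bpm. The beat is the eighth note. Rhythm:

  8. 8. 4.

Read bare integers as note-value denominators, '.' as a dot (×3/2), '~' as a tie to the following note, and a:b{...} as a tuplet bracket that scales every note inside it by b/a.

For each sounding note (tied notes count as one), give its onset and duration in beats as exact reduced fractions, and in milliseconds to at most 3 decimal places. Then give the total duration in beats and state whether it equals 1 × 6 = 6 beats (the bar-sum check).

1) 0.0ms=0b +692.308ms=3/2b
2) 692.308ms=3/2b +692.308ms=3/2b
3) 1384.615ms=3b +1384.615ms=3b
Σ=6b of 6 (130bpm 6/8) — PASS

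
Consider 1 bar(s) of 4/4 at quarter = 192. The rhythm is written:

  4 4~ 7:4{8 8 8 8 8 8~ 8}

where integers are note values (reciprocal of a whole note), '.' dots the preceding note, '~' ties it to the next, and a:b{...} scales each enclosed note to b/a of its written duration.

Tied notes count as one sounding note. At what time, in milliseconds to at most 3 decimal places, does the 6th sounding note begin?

1. 0.0ms @ 0 + 312.5ms (1)
2. 312.5ms @ 1 + 401.786ms (9/7)
3. 714.286ms @ 16/7 + 89.286ms (2/7)
4. 803.571ms @ 18/7 + 89.286ms (2/7)
5. 892.857ms @ 20/7 + 89.286ms (2/7)
6. 982.143ms @ 22/7 + 89.286ms (2/7)
7. 1071.429ms @ 24/7 + 178.571ms (4/7)

note 6 onset = 22/7b = 982.143ms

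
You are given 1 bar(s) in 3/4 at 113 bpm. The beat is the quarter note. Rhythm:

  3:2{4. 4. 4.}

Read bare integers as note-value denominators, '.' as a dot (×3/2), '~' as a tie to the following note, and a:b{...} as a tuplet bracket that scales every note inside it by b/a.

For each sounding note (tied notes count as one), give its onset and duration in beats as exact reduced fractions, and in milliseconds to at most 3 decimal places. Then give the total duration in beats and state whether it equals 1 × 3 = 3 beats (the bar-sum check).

1) 0.0ms=0b +530.973ms=1b
2) 530.973ms=1b +530.973ms=1b
3) 1061.947ms=2b +530.973ms=1b
Σ=3b of 3 (113bpm 3/4) — PASS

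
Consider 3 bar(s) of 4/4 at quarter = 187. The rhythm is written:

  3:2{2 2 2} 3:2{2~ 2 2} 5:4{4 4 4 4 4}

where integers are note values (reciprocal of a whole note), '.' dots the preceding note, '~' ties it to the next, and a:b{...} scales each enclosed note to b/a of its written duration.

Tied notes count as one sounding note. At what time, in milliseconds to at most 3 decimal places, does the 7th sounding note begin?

note 7 onset = 44/5b = 2823.529ms

1. 0.0ms @ 0 + 427.807ms (4/3)
2. 427.807ms @ 4/3 + 427.807ms (4/3)
3. 855.615ms @ 8/3 + 427.807ms (4/3)
4. 1283.422ms @ 4 + 855.615ms (8/3)
5. 2139.037ms @ 20/3 + 427.807ms (4/3)
6. 2566.845ms @ 8 + 256.684ms (4/5)
7. 2823.529ms @ 44/5 + 256.684ms (4/5)
8. 3080.214ms @ 48/5 + 256.684ms (4/5)
9. 3336.898ms @ 52/5 + 256.684ms (4/5)
10. 3593.583ms @ 56/5 + 256.684ms (4/5)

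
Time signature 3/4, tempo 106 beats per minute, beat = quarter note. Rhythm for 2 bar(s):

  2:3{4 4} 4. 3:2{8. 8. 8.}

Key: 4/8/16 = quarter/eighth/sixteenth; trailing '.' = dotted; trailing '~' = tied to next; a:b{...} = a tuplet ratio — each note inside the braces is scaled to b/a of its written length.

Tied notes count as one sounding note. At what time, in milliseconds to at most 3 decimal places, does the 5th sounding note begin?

1. 0.0ms @ 0 + 849.057ms (3/2)
2. 849.057ms @ 3/2 + 849.057ms (3/2)
3. 1698.113ms @ 3 + 849.057ms (3/2)
4. 2547.17ms @ 9/2 + 283.019ms (1/2)
5. 2830.189ms @ 5 + 283.019ms (1/2)
6. 3113.208ms @ 11/2 + 283.019ms (1/2)

note 5 onset = 5b = 2830.189ms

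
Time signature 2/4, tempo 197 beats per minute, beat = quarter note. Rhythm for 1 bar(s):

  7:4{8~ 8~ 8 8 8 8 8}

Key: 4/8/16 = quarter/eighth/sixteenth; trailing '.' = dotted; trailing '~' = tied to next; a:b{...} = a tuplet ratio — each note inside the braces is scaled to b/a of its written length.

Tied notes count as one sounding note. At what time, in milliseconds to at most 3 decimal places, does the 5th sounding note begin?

1. 0.0ms @ 0 + 261.059ms (6/7)
2. 261.059ms @ 6/7 + 87.02ms (2/7)
3. 348.078ms @ 8/7 + 87.02ms (2/7)
4. 435.098ms @ 10/7 + 87.02ms (2/7)
5. 522.117ms @ 12/7 + 87.02ms (2/7)

note 5 onset = 12/7b = 522.117ms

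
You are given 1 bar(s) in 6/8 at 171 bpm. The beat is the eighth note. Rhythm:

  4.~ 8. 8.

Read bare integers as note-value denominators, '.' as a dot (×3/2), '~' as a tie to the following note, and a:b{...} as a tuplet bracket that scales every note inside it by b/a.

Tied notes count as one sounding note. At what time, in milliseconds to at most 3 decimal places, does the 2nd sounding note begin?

note 2 onset = 9/2b = 1578.947ms

1. 0.0ms @ 0 + 1578.947ms (9/2)
2. 1578.947ms @ 9/2 + 526.316ms (3/2)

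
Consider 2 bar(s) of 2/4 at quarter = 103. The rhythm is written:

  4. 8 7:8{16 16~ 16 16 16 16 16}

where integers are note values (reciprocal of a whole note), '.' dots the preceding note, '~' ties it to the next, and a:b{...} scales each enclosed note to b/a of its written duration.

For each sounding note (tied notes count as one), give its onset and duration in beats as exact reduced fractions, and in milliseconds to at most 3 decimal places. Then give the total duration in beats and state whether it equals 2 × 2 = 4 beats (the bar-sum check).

1) 0.0ms=0b +873.786ms=3/2b
2) 873.786ms=3/2b +291.262ms=1/2b
3) 1165.049ms=2b +166.436ms=2/7b
4) 1331.484ms=16/7b +332.871ms=4/7b
5) 1664.355ms=20/7b +166.436ms=2/7b
6) 1830.791ms=22/7b +166.436ms=2/7b
7) 1997.226ms=24/7b +166.436ms=2/7b
8) 2163.662ms=26/7b +166.436ms=2/7b
Σ=4b of 4 (103bpm 2/4) — PASS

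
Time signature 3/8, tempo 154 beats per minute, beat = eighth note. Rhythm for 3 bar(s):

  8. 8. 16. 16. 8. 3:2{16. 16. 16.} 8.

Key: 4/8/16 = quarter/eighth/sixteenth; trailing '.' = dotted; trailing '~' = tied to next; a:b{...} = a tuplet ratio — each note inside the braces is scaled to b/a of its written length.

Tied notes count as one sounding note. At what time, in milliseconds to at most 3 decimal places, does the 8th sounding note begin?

note 8 onset = 7b = 2727.273ms

1. 0.0ms @ 0 + 584.416ms (3/2)
2. 584.416ms @ 3/2 + 584.416ms (3/2)
3. 1168.831ms @ 3 + 292.208ms (3/4)
4. 1461.039ms @ 15/4 + 292.208ms (3/4)
5. 1753.247ms @ 9/2 + 584.416ms (3/2)
6. 2337.662ms @ 6 + 194.805ms (1/2)
7. 2532.468ms @ 13/2 + 194.805ms (1/2)
8. 2727.273ms @ 7 + 194.805ms (1/2)
9. 2922.078ms @ 15/2 + 584.416ms (3/2)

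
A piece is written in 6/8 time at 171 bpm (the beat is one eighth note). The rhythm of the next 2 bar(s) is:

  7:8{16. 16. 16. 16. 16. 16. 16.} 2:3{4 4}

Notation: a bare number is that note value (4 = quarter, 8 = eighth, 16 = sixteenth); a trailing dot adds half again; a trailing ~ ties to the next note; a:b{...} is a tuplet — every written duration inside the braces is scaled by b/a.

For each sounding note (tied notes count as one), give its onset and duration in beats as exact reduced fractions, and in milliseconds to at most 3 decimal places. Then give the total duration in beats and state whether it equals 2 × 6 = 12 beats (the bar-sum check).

1) 0.0ms=0b +300.752ms=6/7b
2) 300.752ms=6/7b +300.752ms=6/7b
3) 601.504ms=12/7b +300.752ms=6/7b
4) 902.256ms=18/7b +300.752ms=6/7b
5) 1203.008ms=24/7b +300.752ms=6/7b
6) 1503.759ms=30/7b +300.752ms=6/7b
7) 1804.511ms=36/7b +300.752ms=6/7b
8) 2105.263ms=6b +1052.632ms=3b
9) 3157.895ms=9b +1052.632ms=3b
Σ=12b of 12 (171bpm 6/8) — PASS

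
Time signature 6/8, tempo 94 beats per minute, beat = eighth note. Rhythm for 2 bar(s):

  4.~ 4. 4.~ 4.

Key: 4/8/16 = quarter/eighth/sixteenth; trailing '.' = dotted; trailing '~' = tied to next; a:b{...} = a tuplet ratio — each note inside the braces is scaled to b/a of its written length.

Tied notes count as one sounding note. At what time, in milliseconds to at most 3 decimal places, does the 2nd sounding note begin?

note 2 onset = 6b = 3829.787ms

1. 0.0ms @ 0 + 3829.787ms (6)
2. 3829.787ms @ 6 + 3829.787ms (6)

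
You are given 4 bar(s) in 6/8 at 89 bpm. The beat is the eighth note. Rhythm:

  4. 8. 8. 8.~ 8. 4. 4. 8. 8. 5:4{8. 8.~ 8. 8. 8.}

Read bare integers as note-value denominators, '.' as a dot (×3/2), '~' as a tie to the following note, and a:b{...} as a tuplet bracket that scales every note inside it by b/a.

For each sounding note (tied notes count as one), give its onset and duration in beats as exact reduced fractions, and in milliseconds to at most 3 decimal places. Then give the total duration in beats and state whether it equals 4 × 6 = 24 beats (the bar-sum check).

1) 0.0ms=0b +2022.472ms=3b
2) 2022.472ms=3b +1011.236ms=3/2b
3) 3033.708ms=9/2b +1011.236ms=3/2b
4) 4044.944ms=6b +2022.472ms=3b
5) 6067.416ms=9b +2022.472ms=3b
6) 8089.888ms=12b +2022.472ms=3b
7) 10112.36ms=15b +1011.236ms=3/2b
8) 11123.596ms=33/2b +1011.236ms=3/2b
9) 12134.831ms=18b +808.989ms=6/5b
10) 12943.82ms=96/5b +1617.978ms=12/5b
11) 14561.798ms=108/5b +808.989ms=6/5b
12) 15370.787ms=114/5b +808.989ms=6/5b
Σ=24b of 24 (89bpm 6/8) — PASS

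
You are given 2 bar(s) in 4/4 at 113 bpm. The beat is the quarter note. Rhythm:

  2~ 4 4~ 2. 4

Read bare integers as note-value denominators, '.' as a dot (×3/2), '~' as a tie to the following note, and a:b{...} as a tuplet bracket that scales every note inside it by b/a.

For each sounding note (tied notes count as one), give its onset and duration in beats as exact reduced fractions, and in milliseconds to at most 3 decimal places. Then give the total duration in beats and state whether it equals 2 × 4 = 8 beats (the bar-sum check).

1) 0.0ms=0b +1592.92ms=3b
2) 1592.92ms=3b +2123.894ms=4b
3) 3716.814ms=7b +530.973ms=1b
Σ=8b of 8 (113bpm 4/4) — PASS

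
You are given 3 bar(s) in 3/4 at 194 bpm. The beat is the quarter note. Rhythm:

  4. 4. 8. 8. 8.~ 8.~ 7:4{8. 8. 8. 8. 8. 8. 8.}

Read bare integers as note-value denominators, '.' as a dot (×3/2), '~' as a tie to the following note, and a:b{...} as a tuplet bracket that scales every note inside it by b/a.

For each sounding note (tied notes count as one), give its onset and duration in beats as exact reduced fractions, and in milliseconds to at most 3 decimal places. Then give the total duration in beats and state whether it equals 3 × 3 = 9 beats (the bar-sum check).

1) 0.0ms=0b +463.918ms=3/2b
2) 463.918ms=3/2b +463.918ms=3/2b
3) 927.835ms=3b +231.959ms=3/4b
4) 1159.794ms=15/4b +231.959ms=3/4b
5) 1391.753ms=9/2b +596.465ms=27/14b
6) 1988.218ms=45/7b +132.548ms=3/7b
7) 2120.766ms=48/7b +132.548ms=3/7b
8) 2253.314ms=51/7b +132.548ms=3/7b
9) 2385.862ms=54/7b +132.548ms=3/7b
10) 2518.409ms=57/7b +132.548ms=3/7b
11) 2650.957ms=60/7b +132.548ms=3/7b
Σ=9b of 9 (194bpm 3/4) — PASS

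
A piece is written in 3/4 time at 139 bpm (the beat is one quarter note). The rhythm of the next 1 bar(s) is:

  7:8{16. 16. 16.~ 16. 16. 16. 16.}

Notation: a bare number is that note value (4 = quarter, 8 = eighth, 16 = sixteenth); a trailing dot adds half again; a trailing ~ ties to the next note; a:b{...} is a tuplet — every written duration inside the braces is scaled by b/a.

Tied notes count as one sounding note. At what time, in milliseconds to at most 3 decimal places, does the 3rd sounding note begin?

note 3 onset = 6/7b = 369.99ms

1. 0.0ms @ 0 + 184.995ms (3/7)
2. 184.995ms @ 3/7 + 184.995ms (3/7)
3. 369.99ms @ 6/7 + 369.99ms (6/7)
4. 739.979ms @ 12/7 + 184.995ms (3/7)
5. 924.974ms @ 15/7 + 184.995ms (3/7)
6. 1109.969ms @ 18/7 + 184.995ms (3/7)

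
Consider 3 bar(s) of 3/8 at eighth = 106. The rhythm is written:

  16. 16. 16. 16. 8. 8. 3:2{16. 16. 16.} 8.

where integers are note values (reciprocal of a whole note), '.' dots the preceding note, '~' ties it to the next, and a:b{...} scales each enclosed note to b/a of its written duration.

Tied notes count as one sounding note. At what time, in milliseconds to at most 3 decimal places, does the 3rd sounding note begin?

note 3 onset = 3/2b = 849.057ms

1. 0.0ms @ 0 + 424.528ms (3/4)
2. 424.528ms @ 3/4 + 424.528ms (3/4)
3. 849.057ms @ 3/2 + 424.528ms (3/4)
4. 1273.585ms @ 9/4 + 424.528ms (3/4)
5. 1698.113ms @ 3 + 849.057ms (3/2)
6. 2547.17ms @ 9/2 + 849.057ms (3/2)
7. 3396.226ms @ 6 + 283.019ms (1/2)
8. 3679.245ms @ 13/2 + 283.019ms (1/2)
9. 3962.264ms @ 7 + 283.019ms (1/2)
10. 4245.283ms @ 15/2 + 849.057ms (3/2)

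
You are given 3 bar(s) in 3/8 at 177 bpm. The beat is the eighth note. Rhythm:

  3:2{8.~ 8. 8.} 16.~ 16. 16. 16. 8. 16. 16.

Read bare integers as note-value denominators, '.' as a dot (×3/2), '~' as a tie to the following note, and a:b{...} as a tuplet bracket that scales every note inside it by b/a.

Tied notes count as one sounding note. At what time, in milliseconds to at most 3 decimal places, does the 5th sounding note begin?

note 5 onset = 21/4b = 1779.661ms

1. 0.0ms @ 0 + 677.966ms (2)
2. 677.966ms @ 2 + 338.983ms (1)
3. 1016.949ms @ 3 + 508.475ms (3/2)
4. 1525.424ms @ 9/2 + 254.237ms (3/4)
5. 1779.661ms @ 21/4 + 254.237ms (3/4)
6. 2033.898ms @ 6 + 508.475ms (3/2)
7. 2542.373ms @ 15/2 + 254.237ms (3/4)
8. 2796.61ms @ 33/4 + 254.237ms (3/4)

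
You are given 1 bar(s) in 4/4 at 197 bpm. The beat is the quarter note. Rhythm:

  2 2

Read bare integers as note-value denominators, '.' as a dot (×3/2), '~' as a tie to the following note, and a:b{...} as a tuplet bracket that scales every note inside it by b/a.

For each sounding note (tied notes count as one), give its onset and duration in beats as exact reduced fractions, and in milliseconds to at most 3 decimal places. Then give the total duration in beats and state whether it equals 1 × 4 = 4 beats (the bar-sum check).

1) 0.0ms=0b +609.137ms=2b
2) 609.137ms=2b +609.137ms=2b
Σ=4b of 4 (197bpm 4/4) — PASS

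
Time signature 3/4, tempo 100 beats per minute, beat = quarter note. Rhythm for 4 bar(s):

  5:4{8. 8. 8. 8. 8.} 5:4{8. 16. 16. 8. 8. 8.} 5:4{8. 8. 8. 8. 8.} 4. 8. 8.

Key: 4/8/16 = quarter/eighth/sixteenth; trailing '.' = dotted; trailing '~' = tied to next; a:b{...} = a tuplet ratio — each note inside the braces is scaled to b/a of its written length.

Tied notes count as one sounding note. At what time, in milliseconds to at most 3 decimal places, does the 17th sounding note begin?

1. 0.0ms @ 0 + 360.0ms (3/5)
2. 360.0ms @ 3/5 + 360.0ms (3/5)
3. 720.0ms @ 6/5 + 360.0ms (3/5)
4. 1080.0ms @ 9/5 + 360.0ms (3/5)
5. 1440.0ms @ 12/5 + 360.0ms (3/5)
6. 1800.0ms @ 3 + 360.0ms (3/5)
7. 2160.0ms @ 18/5 + 180.0ms (3/10)
8. 2340.0ms @ 39/10 + 180.0ms (3/10)
9. 2520.0ms @ 21/5 + 360.0ms (3/5)
10. 2880.0ms @ 24/5 + 360.0ms (3/5)
11. 3240.0ms @ 27/5 + 360.0ms (3/5)
12. 3600.0ms @ 6 + 360.0ms (3/5)
13. 3960.0ms @ 33/5 + 360.0ms (3/5)
14. 4320.0ms @ 36/5 + 360.0ms (3/5)
15. 4680.0ms @ 39/5 + 360.0ms (3/5)
16. 5040.0ms @ 42/5 + 360.0ms (3/5)
17. 5400.0ms @ 9 + 900.0ms (3/2)
18. 6300.0ms @ 21/2 + 450.0ms (3/4)
19. 6750.0ms @ 45/4 + 450.0ms (3/4)

note 17 onset = 9b = 5400.0ms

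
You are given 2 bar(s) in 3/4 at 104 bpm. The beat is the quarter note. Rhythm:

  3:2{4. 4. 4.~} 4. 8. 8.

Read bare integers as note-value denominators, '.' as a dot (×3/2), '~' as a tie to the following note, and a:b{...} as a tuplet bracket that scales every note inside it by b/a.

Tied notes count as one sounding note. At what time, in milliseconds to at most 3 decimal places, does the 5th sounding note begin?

1. 0.0ms @ 0 + 576.923ms (1)
2. 576.923ms @ 1 + 576.923ms (1)
3. 1153.846ms @ 2 + 1442.308ms (5/2)
4. 2596.154ms @ 9/2 + 432.692ms (3/4)
5. 3028.846ms @ 21/4 + 432.692ms (3/4)

note 5 onset = 21/4b = 3028.846ms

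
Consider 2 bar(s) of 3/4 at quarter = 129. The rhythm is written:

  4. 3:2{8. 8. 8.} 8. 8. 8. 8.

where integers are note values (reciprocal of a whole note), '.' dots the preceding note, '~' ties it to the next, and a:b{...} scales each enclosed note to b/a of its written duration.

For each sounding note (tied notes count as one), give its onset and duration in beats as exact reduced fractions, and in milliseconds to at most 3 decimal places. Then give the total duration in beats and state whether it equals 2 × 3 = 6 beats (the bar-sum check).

1) 0.0ms=0b +697.674ms=3/2b
2) 697.674ms=3/2b +232.558ms=1/2b
3) 930.233ms=2b +232.558ms=1/2b
4) 1162.791ms=5/2b +232.558ms=1/2b
5) 1395.349ms=3b +348.837ms=3/4b
6) 1744.186ms=15/4b +348.837ms=3/4b
7) 2093.023ms=9/2b +348.837ms=3/4b
8) 2441.86ms=21/4b +348.837ms=3/4b
Σ=6b of 6 (129bpm 3/4) — PASS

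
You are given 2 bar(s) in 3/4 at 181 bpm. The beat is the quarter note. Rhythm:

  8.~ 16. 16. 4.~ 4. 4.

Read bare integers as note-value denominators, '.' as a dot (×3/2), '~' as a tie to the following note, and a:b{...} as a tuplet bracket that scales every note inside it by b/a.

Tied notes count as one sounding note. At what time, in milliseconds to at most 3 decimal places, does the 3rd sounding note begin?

note 3 onset = 3/2b = 497.238ms

1. 0.0ms @ 0 + 372.928ms (9/8)
2. 372.928ms @ 9/8 + 124.309ms (3/8)
3. 497.238ms @ 3/2 + 994.475ms (3)
4. 1491.713ms @ 9/2 + 497.238ms (3/2)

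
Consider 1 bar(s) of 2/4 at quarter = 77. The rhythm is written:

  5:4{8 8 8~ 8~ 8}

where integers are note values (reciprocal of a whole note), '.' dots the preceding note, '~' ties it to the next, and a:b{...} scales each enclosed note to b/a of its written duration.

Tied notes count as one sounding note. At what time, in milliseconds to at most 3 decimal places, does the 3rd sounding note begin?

note 3 onset = 4/5b = 623.377ms

1. 0.0ms @ 0 + 311.688ms (2/5)
2. 311.688ms @ 2/5 + 311.688ms (2/5)
3. 623.377ms @ 4/5 + 935.065ms (6/5)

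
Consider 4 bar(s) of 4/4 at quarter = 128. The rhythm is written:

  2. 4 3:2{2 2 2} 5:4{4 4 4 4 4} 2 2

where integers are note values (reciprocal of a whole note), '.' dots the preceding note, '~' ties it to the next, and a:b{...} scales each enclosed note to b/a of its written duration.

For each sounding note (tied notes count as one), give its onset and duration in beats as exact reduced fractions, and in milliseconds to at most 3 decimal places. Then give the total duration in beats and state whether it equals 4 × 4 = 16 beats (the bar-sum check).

1) 0.0ms=0b +1406.25ms=3b
2) 1406.25ms=3b +468.75ms=1b
3) 1875.0ms=4b +625.0ms=4/3b
4) 2500.0ms=16/3b +625.0ms=4/3b
5) 3125.0ms=20/3b +625.0ms=4/3b
6) 3750.0ms=8b +375.0ms=4/5b
7) 4125.0ms=44/5b +375.0ms=4/5b
8) 4500.0ms=48/5b +375.0ms=4/5b
9) 4875.0ms=52/5b +375.0ms=4/5b
10) 5250.0ms=56/5b +375.0ms=4/5b
11) 5625.0ms=12b +937.5ms=2b
12) 6562.5ms=14b +937.5ms=2b
Σ=16b of 16 (128bpm 4/4) — PASS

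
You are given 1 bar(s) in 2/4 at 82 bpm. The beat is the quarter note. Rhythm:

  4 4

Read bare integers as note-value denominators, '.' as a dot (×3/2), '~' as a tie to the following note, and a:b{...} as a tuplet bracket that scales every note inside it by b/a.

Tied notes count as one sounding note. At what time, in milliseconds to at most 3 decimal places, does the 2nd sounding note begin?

1. 0.0ms @ 0 + 731.707ms (1)
2. 731.707ms @ 1 + 731.707ms (1)

note 2 onset = 1b = 731.707ms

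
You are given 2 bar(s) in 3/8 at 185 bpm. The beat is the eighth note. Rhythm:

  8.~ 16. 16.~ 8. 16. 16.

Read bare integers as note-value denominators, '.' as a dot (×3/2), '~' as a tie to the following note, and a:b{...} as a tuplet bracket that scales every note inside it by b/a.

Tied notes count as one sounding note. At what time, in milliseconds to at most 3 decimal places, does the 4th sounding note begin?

note 4 onset = 21/4b = 1702.703ms

1. 0.0ms @ 0 + 729.73ms (9/4)
2. 729.73ms @ 9/4 + 729.73ms (9/4)
3. 1459.459ms @ 9/2 + 243.243ms (3/4)
4. 1702.703ms @ 21/4 + 243.243ms (3/4)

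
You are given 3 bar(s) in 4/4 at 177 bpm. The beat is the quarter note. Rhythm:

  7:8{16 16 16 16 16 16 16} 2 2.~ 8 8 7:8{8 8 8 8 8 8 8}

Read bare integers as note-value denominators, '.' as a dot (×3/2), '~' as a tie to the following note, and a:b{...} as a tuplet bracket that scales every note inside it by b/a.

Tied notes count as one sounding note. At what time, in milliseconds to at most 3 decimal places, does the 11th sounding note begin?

note 11 onset = 8b = 2711.864ms

1. 0.0ms @ 0 + 96.852ms (2/7)
2. 96.852ms @ 2/7 + 96.852ms (2/7)
3. 193.705ms @ 4/7 + 96.852ms (2/7)
4. 290.557ms @ 6/7 + 96.852ms (2/7)
5. 387.409ms @ 8/7 + 96.852ms (2/7)
6. 484.262ms @ 10/7 + 96.852ms (2/7)
7. 581.114ms @ 12/7 + 96.852ms (2/7)
8. 677.966ms @ 2 + 677.966ms (2)
9. 1355.932ms @ 4 + 1186.441ms (7/2)
10. 2542.373ms @ 15/2 + 169.492ms (1/2)
11. 2711.864ms @ 8 + 193.705ms (4/7)
12. 2905.569ms @ 60/7 + 193.705ms (4/7)
13. 3099.274ms @ 64/7 + 193.705ms (4/7)
14. 3292.978ms @ 68/7 + 193.705ms (4/7)
15. 3486.683ms @ 72/7 + 193.705ms (4/7)
16. 3680.387ms @ 76/7 + 193.705ms (4/7)
17. 3874.092ms @ 80/7 + 193.705ms (4/7)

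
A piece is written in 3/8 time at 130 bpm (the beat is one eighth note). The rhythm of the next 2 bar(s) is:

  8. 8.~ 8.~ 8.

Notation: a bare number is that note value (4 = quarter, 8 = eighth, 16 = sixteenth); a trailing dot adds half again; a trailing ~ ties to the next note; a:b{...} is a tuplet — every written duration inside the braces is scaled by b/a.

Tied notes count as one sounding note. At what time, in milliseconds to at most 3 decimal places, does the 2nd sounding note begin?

note 2 onset = 3/2b = 692.308ms

1. 0.0ms @ 0 + 692.308ms (3/2)
2. 692.308ms @ 3/2 + 2076.923ms (9/2)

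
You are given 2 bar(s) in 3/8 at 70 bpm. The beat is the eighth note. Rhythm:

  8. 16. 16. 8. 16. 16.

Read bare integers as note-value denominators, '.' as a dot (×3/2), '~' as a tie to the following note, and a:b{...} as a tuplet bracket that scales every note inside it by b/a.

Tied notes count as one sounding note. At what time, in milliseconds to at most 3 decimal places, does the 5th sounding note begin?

note 5 onset = 9/2b = 3857.143ms

1. 0.0ms @ 0 + 1285.714ms (3/2)
2. 1285.714ms @ 3/2 + 642.857ms (3/4)
3. 1928.571ms @ 9/4 + 642.857ms (3/4)
4. 2571.429ms @ 3 + 1285.714ms (3/2)
5. 3857.143ms @ 9/2 + 642.857ms (3/4)
6. 4500.0ms @ 21/4 + 642.857ms (3/4)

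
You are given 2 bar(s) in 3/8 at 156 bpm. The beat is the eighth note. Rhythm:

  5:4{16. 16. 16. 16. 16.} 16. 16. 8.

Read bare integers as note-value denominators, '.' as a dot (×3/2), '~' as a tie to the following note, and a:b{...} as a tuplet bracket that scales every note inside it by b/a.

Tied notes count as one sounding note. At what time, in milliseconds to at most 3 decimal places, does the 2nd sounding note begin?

note 2 onset = 3/5b = 230.769ms

1. 0.0ms @ 0 + 230.769ms (3/5)
2. 230.769ms @ 3/5 + 230.769ms (3/5)
3. 461.538ms @ 6/5 + 230.769ms (3/5)
4. 692.308ms @ 9/5 + 230.769ms (3/5)
5. 923.077ms @ 12/5 + 230.769ms (3/5)
6. 1153.846ms @ 3 + 288.462ms (3/4)
7. 1442.308ms @ 15/4 + 288.462ms (3/4)
8. 1730.769ms @ 9/2 + 576.923ms (3/2)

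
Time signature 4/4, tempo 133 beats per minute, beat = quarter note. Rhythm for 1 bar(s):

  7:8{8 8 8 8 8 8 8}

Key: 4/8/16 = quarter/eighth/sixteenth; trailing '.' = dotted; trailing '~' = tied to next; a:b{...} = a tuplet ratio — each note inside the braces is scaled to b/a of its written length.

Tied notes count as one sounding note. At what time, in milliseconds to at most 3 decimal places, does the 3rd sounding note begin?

note 3 onset = 8/7b = 515.575ms

1. 0.0ms @ 0 + 257.787ms (4/7)
2. 257.787ms @ 4/7 + 257.787ms (4/7)
3. 515.575ms @ 8/7 + 257.787ms (4/7)
4. 773.362ms @ 12/7 + 257.787ms (4/7)
5. 1031.149ms @ 16/7 + 257.787ms (4/7)
6. 1288.937ms @ 20/7 + 257.787ms (4/7)
7. 1546.724ms @ 24/7 + 257.787ms (4/7)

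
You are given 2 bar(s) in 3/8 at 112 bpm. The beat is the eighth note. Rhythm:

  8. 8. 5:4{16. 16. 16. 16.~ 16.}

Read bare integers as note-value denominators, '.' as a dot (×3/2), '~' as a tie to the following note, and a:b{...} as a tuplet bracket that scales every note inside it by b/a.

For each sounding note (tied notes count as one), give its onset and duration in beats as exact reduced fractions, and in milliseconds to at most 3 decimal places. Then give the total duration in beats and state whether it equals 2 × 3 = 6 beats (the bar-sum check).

1) 0.0ms=0b +803.571ms=3/2b
2) 803.571ms=3/2b +803.571ms=3/2b
3) 1607.143ms=3b +321.429ms=3/5b
4) 1928.571ms=18/5b +321.429ms=3/5b
5) 2250.0ms=21/5b +321.429ms=3/5b
6) 2571.429ms=24/5b +642.857ms=6/5b
Σ=6b of 6 (112bpm 3/8) — PASS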